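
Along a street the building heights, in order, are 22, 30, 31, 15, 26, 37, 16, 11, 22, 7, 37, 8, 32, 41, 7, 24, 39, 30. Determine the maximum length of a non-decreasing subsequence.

6

Track the smallest tail for each achievable length (allowing ties):
22 → extends → [22]
30 → extends → [22, 30]
31 → extends → [22, 30, 31]
15 → replaces 22 → [15, 30, 31]
26 → replaces 30 → [15, 26, 31]
37 → extends → [15, 26, 31, 37]
16 → replaces 26 → [15, 16, 31, 37]
11 → replaces 15 → [11, 16, 31, 37]
22 → replaces 31 → [11, 16, 22, 37]
7 → replaces 11 → [7, 16, 22, 37]
37 → extends → [7, 16, 22, 37, 37]
8 → replaces 16 → [7, 8, 22, 37, 37]
32 → replaces 37 → [7, 8, 22, 32, 37]
41 → extends → [7, 8, 22, 32, 37, 41]
7 → replaces 8 → [7, 7, 22, 32, 37, 41]
24 → replaces 32 → [7, 7, 22, 24, 37, 41]
39 → replaces 41 → [7, 7, 22, 24, 37, 39]
30 → replaces 37 → [7, 7, 22, 24, 30, 39]
Six tails, so the longest non-decreasing subsequence has length 6 (e.g. 22, 30, 31, 37, 37, 41).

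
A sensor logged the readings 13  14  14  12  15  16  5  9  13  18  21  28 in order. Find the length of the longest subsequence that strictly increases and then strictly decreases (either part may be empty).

inc[i] = longest strictly increasing subsequence ending at i; dec[i] = longest strictly decreasing subsequence starting at i:
i:      1  2  3  4  5  6  7  8  9 10 11 12
a[i]:  13 14 14 12 15 16  5  9 13 18 21 28
inc:    1  2  2  1  3  4  1  2  3  5  6  7
dec:    3  3  3  2  2  2  1  1  1  1  1  1
Best peak at i=12 (value 28): inc=7, dec=1, length 7+1−1 = 7.

7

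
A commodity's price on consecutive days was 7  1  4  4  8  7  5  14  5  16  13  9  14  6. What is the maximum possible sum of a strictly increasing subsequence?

Let S[i] be the best sum of a strictly increasing subsequence ending at i:
i:      1  2  3  4  5  6  7  8  9 10 11 12 13 14
a[i]:   7  1  4  4  8  7  5 14  5 16 13  9 14  6
S:      7  1  5  5 15 12 10 29 10 45 28 24 42 16
Maximum is 45 (e.g. 7 + 8 + 14 + 16).

45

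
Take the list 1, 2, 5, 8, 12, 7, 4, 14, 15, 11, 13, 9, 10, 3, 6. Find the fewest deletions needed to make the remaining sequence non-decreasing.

8

Fewest deletions = n − (longest non-decreasing subsequence).
Patience tails:
1 → extends → [1]
2 → extends → [1, 2]
5 → extends → [1, 2, 5]
8 → extends → [1, 2, 5, 8]
12 → extends → [1, 2, 5, 8, 12]
7 → replaces 8 → [1, 2, 5, 7, 12]
4 → replaces 5 → [1, 2, 4, 7, 12]
14 → extends → [1, 2, 4, 7, 12, 14]
15 → extends → [1, 2, 4, 7, 12, 14, 15]
11 → replaces 12 → [1, 2, 4, 7, 11, 14, 15]
13 → replaces 14 → [1, 2, 4, 7, 11, 13, 15]
9 → replaces 11 → [1, 2, 4, 7, 9, 13, 15]
10 → replaces 13 → [1, 2, 4, 7, 9, 10, 15]
3 → replaces 4 → [1, 2, 3, 7, 9, 10, 15]
6 → replaces 7 → [1, 2, 3, 6, 9, 10, 15]
Longest non-decreasing subsequence has length 7, so deletions = 15 − 7 = 8.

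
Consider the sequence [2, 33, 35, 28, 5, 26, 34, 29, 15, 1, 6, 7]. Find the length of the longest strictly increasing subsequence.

Track the smallest tail for each achievable length (strict):
2 → extends → [2]
33 → extends → [2, 33]
35 → extends → [2, 33, 35]
28 → replaces 33 → [2, 28, 35]
5 → replaces 28 → [2, 5, 35]
26 → replaces 35 → [2, 5, 26]
34 → extends → [2, 5, 26, 34]
29 → replaces 34 → [2, 5, 26, 29]
15 → replaces 26 → [2, 5, 15, 29]
1 → replaces 2 → [1, 5, 15, 29]
6 → replaces 15 → [1, 5, 6, 29]
7 → replaces 29 → [1, 5, 6, 7]
Four tails, so the longest strictly increasing subsequence has length 4 (e.g. 2, 5, 26, 34).

4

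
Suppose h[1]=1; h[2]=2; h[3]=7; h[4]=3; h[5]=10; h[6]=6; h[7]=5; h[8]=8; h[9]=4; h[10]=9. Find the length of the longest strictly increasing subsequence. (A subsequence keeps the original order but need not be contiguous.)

6

Let dp[i] be the length of the longest such subsequence ending at index i:
i:      1  2  3  4  5  6  7  8  9 10
h[i]:   1  2  7  3 10  6  5  8  4  9
dp:     1  2  3  3  4  4  4  5  4  6
Maximum dp value is 6.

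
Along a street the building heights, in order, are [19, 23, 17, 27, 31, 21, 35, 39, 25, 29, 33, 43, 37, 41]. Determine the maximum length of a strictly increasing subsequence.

7

Let dp[i] be the length of the longest such subsequence ending at index i:
i:      1  2  3  4  5  6  7  8  9 10 11 12 13 14
a[i]:  19 23 17 27 31 21 35 39 25 29 33 43 37 41
dp:     1  2  1  3  4  2  5  6  3  4  5  7  6  7
Maximum dp value is 7.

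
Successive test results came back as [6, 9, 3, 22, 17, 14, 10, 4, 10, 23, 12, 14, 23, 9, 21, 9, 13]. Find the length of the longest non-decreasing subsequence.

Track the smallest tail for each achievable length (allowing ties):
6 → extends → [6]
9 → extends → [6, 9]
3 → replaces 6 → [3, 9]
22 → extends → [3, 9, 22]
17 → replaces 22 → [3, 9, 17]
14 → replaces 17 → [3, 9, 14]
10 → replaces 14 → [3, 9, 10]
4 → replaces 9 → [3, 4, 10]
10 → extends → [3, 4, 10, 10]
23 → extends → [3, 4, 10, 10, 23]
12 → replaces 23 → [3, 4, 10, 10, 12]
14 → extends → [3, 4, 10, 10, 12, 14]
23 → extends → [3, 4, 10, 10, 12, 14, 23]
9 → replaces 10 → [3, 4, 9, 10, 12, 14, 23]
21 → replaces 23 → [3, 4, 9, 10, 12, 14, 21]
9 → replaces 10 → [3, 4, 9, 9, 12, 14, 21]
13 → replaces 14 → [3, 4, 9, 9, 12, 13, 21]
Seven tails, so the longest non-decreasing subsequence has length 7 (e.g. 6, 9, 10, 10, 12, 14, 23).

7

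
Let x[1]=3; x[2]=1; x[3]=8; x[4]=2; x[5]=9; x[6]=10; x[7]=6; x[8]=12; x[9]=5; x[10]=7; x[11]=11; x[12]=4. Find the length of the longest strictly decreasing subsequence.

4

Let dp[i] be the longest strictly decreasing subsequence ending at i:
i:      1  2  3  4  5  6  7  8  9 10 11 12
x[i]:   3  1  8  2  9 10  6 12  5  7 11  4
dp:     1  2  1  2  1  1  2  1  3  2  2  4
Maximum is 4.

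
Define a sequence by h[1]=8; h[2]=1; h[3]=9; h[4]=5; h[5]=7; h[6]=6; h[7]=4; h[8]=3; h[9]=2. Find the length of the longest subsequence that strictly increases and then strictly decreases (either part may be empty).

7

inc[i] = longest strictly increasing subsequence ending at i; dec[i] = longest strictly decreasing subsequence starting at i:
i:     1 2 3 4 5 6 7 8 9
h[i]:  8 1 9 5 7 6 4 3 2
inc:   1 1 2 2 3 3 2 2 2
dec:   6 1 6 4 5 4 3 2 1
Best peak at i=3 (value 9): inc=2, dec=6, length 2+6−1 = 7.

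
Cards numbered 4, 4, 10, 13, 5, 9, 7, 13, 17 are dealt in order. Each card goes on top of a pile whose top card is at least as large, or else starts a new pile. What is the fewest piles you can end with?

5

Place each on the leftmost legal pile:
4 → new pile 1 (tops now [4])
4 → pile 1 (tops now [4])
10 → new pile 2 (tops now [4, 10])
13 → new pile 3 (tops now [4, 10, 13])
5 → pile 2 (tops now [4, 5, 13])
9 → pile 3 (tops now [4, 5, 9])
7 → pile 3 (tops now [4, 5, 7])
13 → new pile 4 (tops now [4, 5, 7, 13])
17 → new pile 5 (tops now [4, 5, 7, 13, 17])
Five piles.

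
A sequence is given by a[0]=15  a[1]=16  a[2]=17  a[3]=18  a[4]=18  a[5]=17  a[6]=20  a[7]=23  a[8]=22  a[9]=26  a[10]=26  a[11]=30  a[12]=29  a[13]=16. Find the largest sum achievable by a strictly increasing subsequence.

165

Let S[i] be the best sum of a strictly increasing subsequence ending at i:
i:       0   1   2   3   4   5   6   7   8   9  10  11  12  13
a[i]:   15  16  17  18  18  17  20  23  22  26  26  30  29  16
S:      15  31  48  66  66  48  86 109 108 135 135 165 164  31
Maximum is 165 (e.g. 15 + 16 + 17 + 18 + 20 + 23 + 26 + 30).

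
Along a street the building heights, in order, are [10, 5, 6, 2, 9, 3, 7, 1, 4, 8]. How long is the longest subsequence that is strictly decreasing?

4

Let dp[i] be the longest strictly decreasing subsequence ending at i:
i:      1  2  3  4  5  6  7  8  9 10
a[i]:  10  5  6  2  9  3  7  1  4  8
dp:     1  2  2  3  2  3  3  4  4  3
Maximum is 4.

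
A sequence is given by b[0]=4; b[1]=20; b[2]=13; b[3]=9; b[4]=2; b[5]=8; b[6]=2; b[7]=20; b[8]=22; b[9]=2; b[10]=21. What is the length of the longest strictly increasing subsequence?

Track the smallest tail for each achievable length (strict):
4 → extends → [4]
20 → extends → [4, 20]
13 → replaces 20 → [4, 13]
9 → replaces 13 → [4, 9]
2 → replaces 4 → [2, 9]
8 → replaces 9 → [2, 8]
2 → already a tail → [2, 8]
20 → extends → [2, 8, 20]
22 → extends → [2, 8, 20, 22]
2 → already a tail → [2, 8, 20, 22]
21 → replaces 22 → [2, 8, 20, 21]
Four tails, so the longest strictly increasing subsequence has length 4 (e.g. 4, 13, 20, 22).

4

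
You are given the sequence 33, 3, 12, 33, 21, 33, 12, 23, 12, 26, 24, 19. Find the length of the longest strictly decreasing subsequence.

Negate each value so 'decreasing' becomes 'increasing', then run patience tails on the negated sequence:
-33 → extends → [-33]
-3 → extends → [-33, -3]
-12 → replaces -3 → [-33, -12]
-33 → already a tail → [-33, -12]
-21 → replaces -12 → [-33, -21]
-33 → already a tail → [-33, -21]
-12 → extends → [-33, -21, -12]
-23 → replaces -21 → [-33, -23, -12]
-12 → already a tail → [-33, -23, -12]
-26 → replaces -23 → [-33, -26, -12]
-24 → replaces -12 → [-33, -26, -24]
-19 → extends → [-33, -26, -24, -19]
Four tails, so the longest strictly decreasing subsequence of the original has length 4.

4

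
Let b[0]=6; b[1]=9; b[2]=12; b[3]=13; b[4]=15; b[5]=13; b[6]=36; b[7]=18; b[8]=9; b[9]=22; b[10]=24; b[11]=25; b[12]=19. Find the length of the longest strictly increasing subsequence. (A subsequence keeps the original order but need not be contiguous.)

9

Let dp[i] be the length of the longest such subsequence ending at index i:
i:      0  1  2  3  4  5  6  7  8  9 10 11 12
b[i]:   6  9 12 13 15 13 36 18  9 22 24 25 19
dp:     1  2  3  4  5  4  6  6  2  7  8  9  7
Maximum dp value is 9.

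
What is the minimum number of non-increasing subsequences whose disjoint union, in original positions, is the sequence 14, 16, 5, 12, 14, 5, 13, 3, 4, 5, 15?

Place each on the leftmost legal pile:
14 → new pile 1 (tops now [14])
16 → new pile 2 (tops now [14, 16])
5 → pile 1 (tops now [5, 16])
12 → pile 2 (tops now [5, 12])
14 → new pile 3 (tops now [5, 12, 14])
5 → pile 1 (tops now [5, 12, 14])
13 → pile 3 (tops now [5, 12, 13])
3 → pile 1 (tops now [3, 12, 13])
4 → pile 2 (tops now [3, 4, 13])
5 → pile 3 (tops now [3, 4, 5])
15 → new pile 4 (tops now [3, 4, 5, 15])
Four piles.

4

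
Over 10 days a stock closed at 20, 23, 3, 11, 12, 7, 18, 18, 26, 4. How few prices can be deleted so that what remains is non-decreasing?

4

Fewest deletions = n − (longest non-decreasing subsequence).
i:      1  2  3  4  5  6  7  8  9 10
a[i]:  20 23  3 11 12  7 18 18 26  4
dp:     1  2  1  2  3  2  4  5  6  2
max dp = 6, so deletions = 10 − 6 = 4.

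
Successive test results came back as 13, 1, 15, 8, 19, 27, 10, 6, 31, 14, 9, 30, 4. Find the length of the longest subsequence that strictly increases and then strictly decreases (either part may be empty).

8

inc[i] = longest strictly increasing subsequence ending at i; dec[i] = longest strictly decreasing subsequence starting at i:
i:      1  2  3  4  5  6  7  8  9 10 11 12 13
a[i]:  13  1 15  8 19 27 10  6 31 14  9 30  4
inc:    1  1  2  2  3  4  3  2  5  4  3  5  2
dec:    4  1  4  3  4  4  3  2  4  3  2  2  1
Best peak at i=9 (value 31): inc=5, dec=4, length 5+4−1 = 8.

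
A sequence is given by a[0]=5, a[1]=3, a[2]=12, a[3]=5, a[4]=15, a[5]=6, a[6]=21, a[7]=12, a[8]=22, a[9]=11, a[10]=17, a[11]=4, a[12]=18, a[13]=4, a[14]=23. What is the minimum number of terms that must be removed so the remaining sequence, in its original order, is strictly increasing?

8

Fewest deletions = n − (longest strictly increasing subsequence).
Patience tails:
5 → extends → [5]
3 → replaces 5 → [3]
12 → extends → [3, 12]
5 → replaces 12 → [3, 5]
15 → extends → [3, 5, 15]
6 → replaces 15 → [3, 5, 6]
21 → extends → [3, 5, 6, 21]
12 → replaces 21 → [3, 5, 6, 12]
22 → extends → [3, 5, 6, 12, 22]
11 → replaces 12 → [3, 5, 6, 11, 22]
17 → replaces 22 → [3, 5, 6, 11, 17]
4 → replaces 5 → [3, 4, 6, 11, 17]
18 → extends → [3, 4, 6, 11, 17, 18]
4 → already a tail → [3, 4, 6, 11, 17, 18]
23 → extends → [3, 4, 6, 11, 17, 18, 23]
Longest strictly increasing subsequence has length 7, so deletions = 15 − 7 = 8.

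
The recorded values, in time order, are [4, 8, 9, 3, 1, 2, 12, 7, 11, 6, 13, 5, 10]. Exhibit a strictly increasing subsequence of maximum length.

Patience tails give the LIS length; then backtrack through the dp parents:
4 → extends → [4]
8 → extends → [4, 8]
9 → extends → [4, 8, 9]
3 → replaces 4 → [3, 8, 9]
1 → replaces 3 → [1, 8, 9]
2 → replaces 8 → [1, 2, 9]
12 → extends → [1, 2, 9, 12]
7 → replaces 9 → [1, 2, 7, 12]
11 → replaces 12 → [1, 2, 7, 11]
6 → replaces 7 → [1, 2, 6, 11]
13 → extends → [1, 2, 6, 11, 13]
5 → replaces 6 → [1, 2, 5, 11, 13]
10 → replaces 11 → [1, 2, 5, 10, 13]
Length 5; one witness is 4, 8, 9, 12, 13.

4, 8, 9, 12, 13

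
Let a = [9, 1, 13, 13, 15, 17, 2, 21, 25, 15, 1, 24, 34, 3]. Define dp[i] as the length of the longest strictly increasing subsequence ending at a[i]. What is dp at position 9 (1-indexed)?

6

dp[i] = 1 + max{dp[j] : j<i, a[j]<a[i]} (or 1 if no such j):
i:      1  2  3  4  5  6  7  8  9 10 11 12 13 14
a[i]:   9  1 13 13 15 17  2 21 25 15  1 24 34  3
dp:     1  1  2  2  3  4  2  5  6  3  1  6  7  3
At index 9 the value is 6.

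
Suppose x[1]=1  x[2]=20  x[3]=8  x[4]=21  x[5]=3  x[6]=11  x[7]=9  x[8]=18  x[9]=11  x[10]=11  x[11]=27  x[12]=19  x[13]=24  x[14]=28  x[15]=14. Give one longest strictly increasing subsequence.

1, 8, 11, 18, 19, 24, 28

Patience tails give the LIS length; then backtrack through the dp parents:
1 → extends → [1]
20 → extends → [1, 20]
8 → replaces 20 → [1, 8]
21 → extends → [1, 8, 21]
3 → replaces 8 → [1, 3, 21]
11 → replaces 21 → [1, 3, 11]
9 → replaces 11 → [1, 3, 9]
18 → extends → [1, 3, 9, 18]
11 → replaces 18 → [1, 3, 9, 11]
11 → already a tail → [1, 3, 9, 11]
27 → extends → [1, 3, 9, 11, 27]
19 → replaces 27 → [1, 3, 9, 11, 19]
24 → extends → [1, 3, 9, 11, 19, 24]
28 → extends → [1, 3, 9, 11, 19, 24, 28]
14 → replaces 19 → [1, 3, 9, 11, 14, 24, 28]
Length 7; one witness is 1, 8, 11, 18, 19, 24, 28.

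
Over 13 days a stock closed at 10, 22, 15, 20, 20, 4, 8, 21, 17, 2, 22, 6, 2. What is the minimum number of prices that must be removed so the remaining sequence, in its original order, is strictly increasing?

8

Fewest deletions = n − (longest strictly increasing subsequence).
i:      1  2  3  4  5  6  7  8  9 10 11 12 13
a[i]:  10 22 15 20 20  4  8 21 17  2 22  6  2
dp:     1  2  2  3  3  1  2  4  3  1  5  2  1
max dp = 5, so deletions = 13 − 5 = 8.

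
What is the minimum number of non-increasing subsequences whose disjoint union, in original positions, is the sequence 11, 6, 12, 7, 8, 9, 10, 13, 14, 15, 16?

9

Place each on the leftmost legal pile:
11 → new pile 1 (tops now [11])
6 → pile 1 (tops now [6])
12 → new pile 2 (tops now [6, 12])
7 → pile 2 (tops now [6, 7])
8 → new pile 3 (tops now [6, 7, 8])
9 → new pile 4 (tops now [6, 7, 8, 9])
10 → new pile 5 (tops now [6, 7, 8, 9, 10])
13 → new pile 6 (tops now [6, 7, 8, 9, 10, 13])
14 → new pile 7 (tops now [6, 7, 8, 9, 10, 13, 14])
15 → new pile 8 (tops now [6, 7, 8, 9, 10, 13, 14, 15])
16 → new pile 9 (tops now [6, 7, 8, 9, 10, 13, 14, 15, 16])
Nine piles.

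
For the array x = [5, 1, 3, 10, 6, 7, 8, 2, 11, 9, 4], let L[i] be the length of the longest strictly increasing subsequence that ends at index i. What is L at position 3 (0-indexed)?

3

dp[i] = 1 + max{dp[j] : j<i, x[j]<x[i]} (or 1 if no such j):
i:      0  1  2  3  4  5  6  7  8  9 10
x[i]:   5  1  3 10  6  7  8  2 11  9  4
dp:     1  1  2  3  3  4  5  2  6  6  3
At index 3 the value is 3.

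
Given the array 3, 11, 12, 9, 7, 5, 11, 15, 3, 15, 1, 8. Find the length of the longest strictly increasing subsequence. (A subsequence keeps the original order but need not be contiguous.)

Track the smallest tail for each achievable length (strict):
3 → extends → [3]
11 → extends → [3, 11]
12 → extends → [3, 11, 12]
9 → replaces 11 → [3, 9, 12]
7 → replaces 9 → [3, 7, 12]
5 → replaces 7 → [3, 5, 12]
11 → replaces 12 → [3, 5, 11]
15 → extends → [3, 5, 11, 15]
3 → already a tail → [3, 5, 11, 15]
15 → already a tail → [3, 5, 11, 15]
1 → replaces 3 → [1, 5, 11, 15]
8 → replaces 11 → [1, 5, 8, 15]
Four tails, so the longest strictly increasing subsequence has length 4 (e.g. 3, 11, 12, 15).

4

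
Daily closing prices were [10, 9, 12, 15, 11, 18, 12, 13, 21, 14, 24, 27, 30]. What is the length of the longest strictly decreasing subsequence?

2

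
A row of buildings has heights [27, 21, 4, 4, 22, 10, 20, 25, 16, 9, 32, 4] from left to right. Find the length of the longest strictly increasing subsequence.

Track the smallest tail for each achievable length (strict):
27 → extends → [27]
21 → replaces 27 → [21]
4 → replaces 21 → [4]
4 → already a tail → [4]
22 → extends → [4, 22]
10 → replaces 22 → [4, 10]
20 → extends → [4, 10, 20]
25 → extends → [4, 10, 20, 25]
16 → replaces 20 → [4, 10, 16, 25]
9 → replaces 10 → [4, 9, 16, 25]
32 → extends → [4, 9, 16, 25, 32]
4 → already a tail → [4, 9, 16, 25, 32]
Five tails, so the longest strictly increasing subsequence has length 5 (e.g. 4, 10, 20, 25, 32).

5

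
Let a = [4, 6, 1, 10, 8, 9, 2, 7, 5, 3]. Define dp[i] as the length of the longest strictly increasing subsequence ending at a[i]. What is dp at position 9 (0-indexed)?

3

dp[i] = 1 + max{dp[j] : j<i, a[j]<a[i]} (or 1 if no such j):
i:      0  1  2  3  4  5  6  7  8  9
a[i]:   4  6  1 10  8  9  2  7  5  3
dp:     1  2  1  3  3  4  2  3  3  3
At index 9 the value is 3.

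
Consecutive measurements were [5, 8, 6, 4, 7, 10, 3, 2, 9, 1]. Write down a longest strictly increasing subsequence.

Patience tails give the LIS length; then backtrack through the dp parents:
5 → extends → [5]
8 → extends → [5, 8]
6 → replaces 8 → [5, 6]
4 → replaces 5 → [4, 6]
7 → extends → [4, 6, 7]
10 → extends → [4, 6, 7, 10]
3 → replaces 4 → [3, 6, 7, 10]
2 → replaces 3 → [2, 6, 7, 10]
9 → replaces 10 → [2, 6, 7, 9]
1 → replaces 2 → [1, 6, 7, 9]
Length 4; one witness is 5, 6, 7, 10.

5, 6, 7, 10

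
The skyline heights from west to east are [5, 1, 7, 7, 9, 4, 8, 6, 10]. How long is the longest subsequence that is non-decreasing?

5

Let dp[i] be the length of the longest such subsequence ending at index i:
i:      1  2  3  4  5  6  7  8  9
a[i]:   5  1  7  7  9  4  8  6 10
dp:     1  1  2  3  4  2  4  3  5
Maximum dp value is 5.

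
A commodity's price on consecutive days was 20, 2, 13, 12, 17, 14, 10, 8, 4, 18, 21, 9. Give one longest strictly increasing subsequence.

2, 13, 17, 18, 21

Patience tails give the LIS length; then backtrack through the dp parents:
20 → extends → [20]
2 → replaces 20 → [2]
13 → extends → [2, 13]
12 → replaces 13 → [2, 12]
17 → extends → [2, 12, 17]
14 → replaces 17 → [2, 12, 14]
10 → replaces 12 → [2, 10, 14]
8 → replaces 10 → [2, 8, 14]
4 → replaces 8 → [2, 4, 14]
18 → extends → [2, 4, 14, 18]
21 → extends → [2, 4, 14, 18, 21]
9 → replaces 14 → [2, 4, 9, 18, 21]
Length 5; one witness is 2, 13, 17, 18, 21.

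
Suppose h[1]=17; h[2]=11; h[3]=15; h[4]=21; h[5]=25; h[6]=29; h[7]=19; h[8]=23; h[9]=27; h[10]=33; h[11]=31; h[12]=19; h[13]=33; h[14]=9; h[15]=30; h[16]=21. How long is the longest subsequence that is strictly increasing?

Track the smallest tail for each achievable length (strict):
17 → extends → [17]
11 → replaces 17 → [11]
15 → extends → [11, 15]
21 → extends → [11, 15, 21]
25 → extends → [11, 15, 21, 25]
29 → extends → [11, 15, 21, 25, 29]
19 → replaces 21 → [11, 15, 19, 25, 29]
23 → replaces 25 → [11, 15, 19, 23, 29]
27 → replaces 29 → [11, 15, 19, 23, 27]
33 → extends → [11, 15, 19, 23, 27, 33]
31 → replaces 33 → [11, 15, 19, 23, 27, 31]
19 → already a tail → [11, 15, 19, 23, 27, 31]
33 → extends → [11, 15, 19, 23, 27, 31, 33]
9 → replaces 11 → [9, 15, 19, 23, 27, 31, 33]
30 → replaces 31 → [9, 15, 19, 23, 27, 30, 33]
21 → replaces 23 → [9, 15, 19, 21, 27, 30, 33]
Seven tails, so the longest strictly increasing subsequence has length 7 (e.g. 11, 15, 21, 25, 29, 31, 33).

7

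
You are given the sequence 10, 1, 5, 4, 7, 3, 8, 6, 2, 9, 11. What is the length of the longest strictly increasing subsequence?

Track the smallest tail for each achievable length (strict):
10 → extends → [10]
1 → replaces 10 → [1]
5 → extends → [1, 5]
4 → replaces 5 → [1, 4]
7 → extends → [1, 4, 7]
3 → replaces 4 → [1, 3, 7]
8 → extends → [1, 3, 7, 8]
6 → replaces 7 → [1, 3, 6, 8]
2 → replaces 3 → [1, 2, 6, 8]
9 → extends → [1, 2, 6, 8, 9]
11 → extends → [1, 2, 6, 8, 9, 11]
Six tails, so the longest strictly increasing subsequence has length 6 (e.g. 1, 5, 7, 8, 9, 11).

6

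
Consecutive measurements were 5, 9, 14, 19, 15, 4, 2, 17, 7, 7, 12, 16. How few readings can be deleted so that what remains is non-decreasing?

7

Fewest deletions = n − (longest non-decreasing subsequence).
Patience tails:
5 → extends → [5]
9 → extends → [5, 9]
14 → extends → [5, 9, 14]
19 → extends → [5, 9, 14, 19]
15 → replaces 19 → [5, 9, 14, 15]
4 → replaces 5 → [4, 9, 14, 15]
2 → replaces 4 → [2, 9, 14, 15]
17 → extends → [2, 9, 14, 15, 17]
7 → replaces 9 → [2, 7, 14, 15, 17]
7 → replaces 14 → [2, 7, 7, 15, 17]
12 → replaces 15 → [2, 7, 7, 12, 17]
16 → replaces 17 → [2, 7, 7, 12, 16]
Longest non-decreasing subsequence has length 5, so deletions = 12 − 5 = 7.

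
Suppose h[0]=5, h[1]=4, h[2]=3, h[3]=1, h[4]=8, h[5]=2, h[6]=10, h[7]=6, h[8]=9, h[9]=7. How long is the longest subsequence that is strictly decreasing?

4

Let dp[i] be the longest strictly decreasing subsequence ending at i:
i:      0  1  2  3  4  5  6  7  8  9
h[i]:   5  4  3  1  8  2 10  6  9  7
dp:     1  2  3  4  1  4  1  2  2  3
Maximum is 4.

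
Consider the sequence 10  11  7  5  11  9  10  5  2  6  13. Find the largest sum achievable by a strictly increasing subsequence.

Let S[i] be the best sum of a strictly increasing subsequence ending at i:
i:      1  2  3  4  5  6  7  8  9 10 11
a[i]:  10 11  7  5 11  9 10  5  2  6 13
S:     10 21  7  5 21 16 26  5  2 11 39
Maximum is 39 (e.g. 7 + 9 + 10 + 13).

39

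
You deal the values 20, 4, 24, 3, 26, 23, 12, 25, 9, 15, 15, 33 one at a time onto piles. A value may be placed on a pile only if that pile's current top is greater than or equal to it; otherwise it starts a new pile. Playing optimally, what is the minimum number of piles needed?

4

The minimum number of non-increasing subsequences covering a sequence equals the length of its longest strictly increasing subsequence.
LIS length is 4 (e.g. 20, 24, 26, 33), so 4 piles are needed.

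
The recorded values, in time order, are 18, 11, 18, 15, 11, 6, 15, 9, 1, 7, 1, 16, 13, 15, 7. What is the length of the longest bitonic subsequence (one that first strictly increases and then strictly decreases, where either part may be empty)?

inc[i] = longest strictly increasing subsequence ending at i; dec[i] = longest strictly decreasing subsequence starting at i:
i:      1  2  3  4  5  6  7  8  9 10 11 12 13 14 15
a[i]:  18 11 18 15 11  6 15  9  1  7  1 16 13 15  7
inc:    1  1  2  2  1  1  2  2  1  2  1  3  3  4  2
dec:    6  4  6  5  4  2  4  3  1  2  1  3  2  2  1
Best peak at i=3 (value 18): inc=2, dec=6, length 2+6−1 = 7.

7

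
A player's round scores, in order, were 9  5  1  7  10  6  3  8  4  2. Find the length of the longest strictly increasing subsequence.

Track the smallest tail for each achievable length (strict):
9 → extends → [9]
5 → replaces 9 → [5]
1 → replaces 5 → [1]
7 → extends → [1, 7]
10 → extends → [1, 7, 10]
6 → replaces 7 → [1, 6, 10]
3 → replaces 6 → [1, 3, 10]
8 → replaces 10 → [1, 3, 8]
4 → replaces 8 → [1, 3, 4]
2 → replaces 3 → [1, 2, 4]
Three tails, so the longest strictly increasing subsequence has length 3 (e.g. 5, 7, 10).

3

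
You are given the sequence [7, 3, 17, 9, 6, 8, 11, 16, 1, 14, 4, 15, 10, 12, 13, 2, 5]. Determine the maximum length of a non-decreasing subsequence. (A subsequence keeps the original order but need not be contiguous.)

Track the smallest tail for each achievable length (allowing ties):
7 → extends → [7]
3 → replaces 7 → [3]
17 → extends → [3, 17]
9 → replaces 17 → [3, 9]
6 → replaces 9 → [3, 6]
8 → extends → [3, 6, 8]
11 → extends → [3, 6, 8, 11]
16 → extends → [3, 6, 8, 11, 16]
1 → replaces 3 → [1, 6, 8, 11, 16]
14 → replaces 16 → [1, 6, 8, 11, 14]
4 → replaces 6 → [1, 4, 8, 11, 14]
15 → extends → [1, 4, 8, 11, 14, 15]
10 → replaces 11 → [1, 4, 8, 10, 14, 15]
12 → replaces 14 → [1, 4, 8, 10, 12, 15]
13 → replaces 15 → [1, 4, 8, 10, 12, 13]
2 → replaces 4 → [1, 2, 8, 10, 12, 13]
5 → replaces 8 → [1, 2, 5, 10, 12, 13]
Six tails, so the longest non-decreasing subsequence has length 6 (e.g. 3, 6, 8, 11, 14, 15).

6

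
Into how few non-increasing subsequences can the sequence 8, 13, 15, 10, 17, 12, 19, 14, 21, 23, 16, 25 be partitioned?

8

The minimum number of non-increasing subsequences covering a sequence equals the length of its longest strictly increasing subsequence.
LIS length is 8 (e.g. 8, 13, 15, 17, 19, 21, 23, 25), so 8 piles are needed.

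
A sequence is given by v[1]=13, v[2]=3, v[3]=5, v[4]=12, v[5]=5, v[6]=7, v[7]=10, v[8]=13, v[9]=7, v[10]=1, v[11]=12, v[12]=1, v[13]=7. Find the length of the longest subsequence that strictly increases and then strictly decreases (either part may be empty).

inc[i] = longest strictly increasing subsequence ending at i; dec[i] = longest strictly decreasing subsequence starting at i:
i:      1  2  3  4  5  6  7  8  9 10 11 12 13
v[i]:  13  3  5 12  5  7 10 13  7  1 12  1  7
inc:    1  1  2  3  2  3  4  5  3  1  5  1  3
dec:    5  2  2  4  2  2  3  3  2  1  2  1  1
Best peak at i=8 (value 13): inc=5, dec=3, length 5+3−1 = 7.

7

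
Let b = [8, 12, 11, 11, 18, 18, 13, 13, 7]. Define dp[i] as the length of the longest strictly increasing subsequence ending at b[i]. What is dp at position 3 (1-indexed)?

dp[i] = 1 + max{dp[j] : j<i, b[j]<b[i]} (or 1 if no such j):
i:      1  2  3  4  5  6  7  8  9
b[i]:   8 12 11 11 18 18 13 13  7
dp:     1  2  2  2  3  3  3  3  1
At index 3 the value is 2.

2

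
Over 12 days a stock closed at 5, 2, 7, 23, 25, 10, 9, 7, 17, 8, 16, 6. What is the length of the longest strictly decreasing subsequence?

Negate each value so 'decreasing' becomes 'increasing', then run patience tails on the negated sequence:
-5 → extends → [-5]
-2 → extends → [-5, -2]
-7 → replaces -5 → [-7, -2]
-23 → replaces -7 → [-23, -2]
-25 → replaces -23 → [-25, -2]
-10 → replaces -2 → [-25, -10]
-9 → extends → [-25, -10, -9]
-7 → extends → [-25, -10, -9, -7]
-17 → replaces -10 → [-25, -17, -9, -7]
-8 → replaces -7 → [-25, -17, -9, -8]
-16 → replaces -9 → [-25, -17, -16, -8]
-6 → extends → [-25, -17, -16, -8, -6]
Five tails, so the longest strictly decreasing subsequence of the original has length 5.

5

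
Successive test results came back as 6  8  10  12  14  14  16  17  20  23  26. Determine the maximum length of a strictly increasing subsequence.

Let dp[i] be the length of the longest such subsequence ending at index i:
i:      1  2  3  4  5  6  7  8  9 10 11
a[i]:   6  8 10 12 14 14 16 17 20 23 26
dp:     1  2  3  4  5  5  6  7  8  9 10
Maximum dp value is 10.

10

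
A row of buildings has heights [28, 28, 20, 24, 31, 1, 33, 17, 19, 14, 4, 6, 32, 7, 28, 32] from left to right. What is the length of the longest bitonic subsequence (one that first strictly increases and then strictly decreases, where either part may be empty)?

7

inc[i] = longest strictly increasing subsequence ending at i; dec[i] = longest strictly decreasing subsequence starting at i:
i:      1  2  3  4  5  6  7  8  9 10 11 12 13 14 15 16
a[i]:  28 28 20 24 31  1 33 17 19 14  4  6 32  7 28 32
inc:    1  1  1  2  3  1  4  2  3  2  2  3  4  4  5  6
dec:    5  5  4  4  4  1  4  3  3  2  1  1  2  1  1  1
Best peak at i=7 (value 33): inc=4, dec=4, length 4+4−1 = 7.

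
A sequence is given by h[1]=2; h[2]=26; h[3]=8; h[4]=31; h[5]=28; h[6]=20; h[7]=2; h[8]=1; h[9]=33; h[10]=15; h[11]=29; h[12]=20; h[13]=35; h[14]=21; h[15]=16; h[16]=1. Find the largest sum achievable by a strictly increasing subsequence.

127

Let S[i] be the best sum of a strictly increasing subsequence ending at i:
i:       1   2   3   4   5   6   7   8   9  10  11  12  13  14  15  16
h[i]:    2  26   8  31  28  20   2   1  33  15  29  20  35  21  16   1
S:       2  28  10  59  56  30   2   1  92  25  85  45 127  66  41   1
Maximum is 127 (e.g. 2 + 26 + 31 + 33 + 35).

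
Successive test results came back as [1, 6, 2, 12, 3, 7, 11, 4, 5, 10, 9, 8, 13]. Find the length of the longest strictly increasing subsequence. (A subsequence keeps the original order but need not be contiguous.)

Track the smallest tail for each achievable length (strict):
1 → extends → [1]
6 → extends → [1, 6]
2 → replaces 6 → [1, 2]
12 → extends → [1, 2, 12]
3 → replaces 12 → [1, 2, 3]
7 → extends → [1, 2, 3, 7]
11 → extends → [1, 2, 3, 7, 11]
4 → replaces 7 → [1, 2, 3, 4, 11]
5 → replaces 11 → [1, 2, 3, 4, 5]
10 → extends → [1, 2, 3, 4, 5, 10]
9 → replaces 10 → [1, 2, 3, 4, 5, 9]
8 → replaces 9 → [1, 2, 3, 4, 5, 8]
13 → extends → [1, 2, 3, 4, 5, 8, 13]
Seven tails, so the longest strictly increasing subsequence has length 7 (e.g. 1, 2, 3, 4, 5, 10, 13).

7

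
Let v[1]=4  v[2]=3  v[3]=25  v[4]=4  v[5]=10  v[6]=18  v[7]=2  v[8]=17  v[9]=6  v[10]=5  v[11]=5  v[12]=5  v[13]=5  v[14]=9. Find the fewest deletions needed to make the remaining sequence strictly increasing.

Fewest deletions = n − (longest strictly increasing subsequence).
Patience tails:
4 → extends → [4]
3 → replaces 4 → [3]
25 → extends → [3, 25]
4 → replaces 25 → [3, 4]
10 → extends → [3, 4, 10]
18 → extends → [3, 4, 10, 18]
2 → replaces 3 → [2, 4, 10, 18]
17 → replaces 18 → [2, 4, 10, 17]
6 → replaces 10 → [2, 4, 6, 17]
5 → replaces 6 → [2, 4, 5, 17]
5 → already a tail → [2, 4, 5, 17]
5 → already a tail → [2, 4, 5, 17]
5 → already a tail → [2, 4, 5, 17]
9 → replaces 17 → [2, 4, 5, 9]
Longest strictly increasing subsequence has length 4, so deletions = 14 − 4 = 10.

10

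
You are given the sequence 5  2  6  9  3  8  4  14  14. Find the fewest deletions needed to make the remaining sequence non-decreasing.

Fewest deletions = n − (longest non-decreasing subsequence).
Patience tails:
5 → extends → [5]
2 → replaces 5 → [2]
6 → extends → [2, 6]
9 → extends → [2, 6, 9]
3 → replaces 6 → [2, 3, 9]
8 → replaces 9 → [2, 3, 8]
4 → replaces 8 → [2, 3, 4]
14 → extends → [2, 3, 4, 14]
14 → extends → [2, 3, 4, 14, 14]
Longest non-decreasing subsequence has length 5, so deletions = 9 − 5 = 4.

4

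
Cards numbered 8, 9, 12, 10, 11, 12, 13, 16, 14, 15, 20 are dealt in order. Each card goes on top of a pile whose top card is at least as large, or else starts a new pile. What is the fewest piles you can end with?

9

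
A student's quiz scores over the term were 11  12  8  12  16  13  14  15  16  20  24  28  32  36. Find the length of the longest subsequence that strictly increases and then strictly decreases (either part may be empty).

inc[i] = longest strictly increasing subsequence ending at i; dec[i] = longest strictly decreasing subsequence starting at i:
i:      1  2  3  4  5  6  7  8  9 10 11 12 13 14
a[i]:  11 12  8 12 16 13 14 15 16 20 24 28 32 36
inc:    1  2  1  2  3  3  4  5  6  7  8  9 10 11
dec:    2  2  1  1  2  1  1  1  1  1  1  1  1  1
Best peak at i=14 (value 36): inc=11, dec=1, length 11+1−1 = 11.

11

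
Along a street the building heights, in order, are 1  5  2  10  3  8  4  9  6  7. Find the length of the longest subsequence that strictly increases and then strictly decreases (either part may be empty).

inc[i] = longest strictly increasing subsequence ending at i; dec[i] = longest strictly decreasing subsequence starting at i:
i:      1  2  3  4  5  6  7  8  9 10
a[i]:   1  5  2 10  3  8  4  9  6  7
inc:    1  2  2  3  3  4  4  5  5  6
dec:    1  2  1  3  1  2  1  2  1  1
Best peak at i=8 (value 9): inc=5, dec=2, length 5+2−1 = 6.

6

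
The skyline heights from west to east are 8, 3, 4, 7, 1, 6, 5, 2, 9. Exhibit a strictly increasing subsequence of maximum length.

3, 4, 7, 9

Patience tails give the LIS length; then backtrack through the dp parents:
8 → extends → [8]
3 → replaces 8 → [3]
4 → extends → [3, 4]
7 → extends → [3, 4, 7]
1 → replaces 3 → [1, 4, 7]
6 → replaces 7 → [1, 4, 6]
5 → replaces 6 → [1, 4, 5]
2 → replaces 4 → [1, 2, 5]
9 → extends → [1, 2, 5, 9]
Length 4; one witness is 3, 4, 7, 9.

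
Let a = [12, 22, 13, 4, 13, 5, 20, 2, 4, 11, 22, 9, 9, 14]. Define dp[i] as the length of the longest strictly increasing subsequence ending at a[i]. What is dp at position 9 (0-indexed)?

dp[i] = 1 + max{dp[j] : j<i, a[j]<a[i]} (or 1 if no such j):
i:      0  1  2  3  4  5  6  7  8  9 10 11 12 13
a[i]:  12 22 13  4 13  5 20  2  4 11 22  9  9 14
dp:     1  2  2  1  2  2  3  1  2  3  4  3  3  4
At index 9 the value is 3.

3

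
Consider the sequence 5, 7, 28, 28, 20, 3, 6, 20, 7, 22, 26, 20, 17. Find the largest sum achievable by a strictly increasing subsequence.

80

Let S[i] be the best sum of a strictly increasing subsequence ending at i:
i:      1  2  3  4  5  6  7  8  9 10 11 12 13
a[i]:   5  7 28 28 20  3  6 20  7 22 26 20 17
S:      5 12 40 40 32  3 11 32 18 54 80 38 35
Maximum is 80 (e.g. 5 + 7 + 20 + 22 + 26).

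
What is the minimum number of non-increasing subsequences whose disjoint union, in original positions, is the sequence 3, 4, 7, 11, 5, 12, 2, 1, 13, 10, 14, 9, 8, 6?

7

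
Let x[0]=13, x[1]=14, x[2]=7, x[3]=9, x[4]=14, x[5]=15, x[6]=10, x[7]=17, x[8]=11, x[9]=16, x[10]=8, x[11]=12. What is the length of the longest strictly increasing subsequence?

5

Track the smallest tail for each achievable length (strict):
13 → extends → [13]
14 → extends → [13, 14]
7 → replaces 13 → [7, 14]
9 → replaces 14 → [7, 9]
14 → extends → [7, 9, 14]
15 → extends → [7, 9, 14, 15]
10 → replaces 14 → [7, 9, 10, 15]
17 → extends → [7, 9, 10, 15, 17]
11 → replaces 15 → [7, 9, 10, 11, 17]
16 → replaces 17 → [7, 9, 10, 11, 16]
8 → replaces 9 → [7, 8, 10, 11, 16]
12 → replaces 16 → [7, 8, 10, 11, 12]
Five tails, so the longest strictly increasing subsequence has length 5 (e.g. 7, 9, 14, 15, 17).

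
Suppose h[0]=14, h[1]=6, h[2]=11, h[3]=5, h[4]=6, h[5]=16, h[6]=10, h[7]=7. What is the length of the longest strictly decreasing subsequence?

4

Negate each value so 'decreasing' becomes 'increasing', then run patience tails on the negated sequence:
-14 → extends → [-14]
-6 → extends → [-14, -6]
-11 → replaces -6 → [-14, -11]
-5 → extends → [-14, -11, -5]
-6 → replaces -5 → [-14, -11, -6]
-16 → replaces -14 → [-16, -11, -6]
-10 → replaces -6 → [-16, -11, -10]
-7 → extends → [-16, -11, -10, -7]
Four tails, so the longest strictly decreasing subsequence of the original has length 4.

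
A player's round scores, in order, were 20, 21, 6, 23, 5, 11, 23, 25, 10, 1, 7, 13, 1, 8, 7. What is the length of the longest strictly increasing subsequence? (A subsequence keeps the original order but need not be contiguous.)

Let dp[i] be the length of the longest such subsequence ending at index i:
i:      1  2  3  4  5  6  7  8  9 10 11 12 13 14 15
a[i]:  20 21  6 23  5 11 23 25 10  1  7 13  1  8  7
dp:     1  2  1  3  1  2  3  4  2  1  2  3  1  3  2
Maximum dp value is 4.

4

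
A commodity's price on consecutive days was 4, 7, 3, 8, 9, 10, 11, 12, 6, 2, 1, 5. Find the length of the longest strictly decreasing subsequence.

Negate each value so 'decreasing' becomes 'increasing', then run patience tails on the negated sequence:
-4 → extends → [-4]
-7 → replaces -4 → [-7]
-3 → extends → [-7, -3]
-8 → replaces -7 → [-8, -3]
-9 → replaces -8 → [-9, -3]
-10 → replaces -9 → [-10, -3]
-11 → replaces -10 → [-11, -3]
-12 → replaces -11 → [-12, -3]
-6 → replaces -3 → [-12, -6]
-2 → extends → [-12, -6, -2]
-1 → extends → [-12, -6, -2, -1]
-5 → replaces -2 → [-12, -6, -5, -1]
Four tails, so the longest strictly decreasing subsequence of the original has length 4.

4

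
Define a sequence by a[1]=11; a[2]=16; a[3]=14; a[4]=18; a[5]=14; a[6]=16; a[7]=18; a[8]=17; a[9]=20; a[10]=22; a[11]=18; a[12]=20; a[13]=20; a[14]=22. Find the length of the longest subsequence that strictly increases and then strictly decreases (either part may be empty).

7

inc[i] = longest strictly increasing subsequence ending at i; dec[i] = longest strictly decreasing subsequence starting at i:
i:      1  2  3  4  5  6  7  8  9 10 11 12 13 14
a[i]:  11 16 14 18 14 16 18 17 20 22 18 20 20 22
inc:    1  2  2  3  2  3  4  4  5  6  5  6  6  7
dec:    1  2  1  2  1  1  2  1  2  2  1  1  1  1
Best peak at i=10 (value 22): inc=6, dec=2, length 6+2−1 = 7.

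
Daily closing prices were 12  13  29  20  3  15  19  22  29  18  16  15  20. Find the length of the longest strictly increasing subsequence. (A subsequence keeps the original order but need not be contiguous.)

Let dp[i] be the length of the longest such subsequence ending at index i:
i:      1  2  3  4  5  6  7  8  9 10 11 12 13
a[i]:  12 13 29 20  3 15 19 22 29 18 16 15 20
dp:     1  2  3  3  1  3  4  5  6  4  4  3  5
Maximum dp value is 6.

6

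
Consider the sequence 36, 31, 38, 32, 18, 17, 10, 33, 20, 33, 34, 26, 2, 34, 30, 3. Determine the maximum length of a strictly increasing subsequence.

Let dp[i] be the length of the longest such subsequence ending at index i:
i:      1  2  3  4  5  6  7  8  9 10 11 12 13 14 15 16
a[i]:  36 31 38 32 18 17 10 33 20 33 34 26  2 34 30  3
dp:     1  1  2  2  1  1  1  3  2  3  4  3  1  4  4  2
Maximum dp value is 4.

4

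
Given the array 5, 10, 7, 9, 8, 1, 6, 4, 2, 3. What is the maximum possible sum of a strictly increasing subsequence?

21

Let S[i] be the best sum of a strictly increasing subsequence ending at i:
i:      1  2  3  4  5  6  7  8  9 10
a[i]:   5 10  7  9  8  1  6  4  2  3
S:      5 15 12 21 20  1 11  5  3  6
Maximum is 21 (e.g. 5 + 7 + 9).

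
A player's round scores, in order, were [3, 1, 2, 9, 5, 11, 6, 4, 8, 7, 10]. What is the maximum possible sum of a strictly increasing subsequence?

Let S[i] be the best sum of a strictly increasing subsequence ending at i:
i:      1  2  3  4  5  6  7  8  9 10 11
a[i]:   3  1  2  9  5 11  6  4  8  7 10
S:      3  1  3 12  8 23 14  7 22 21 32
Maximum is 32 (e.g. 1 + 2 + 5 + 6 + 8 + 10).

32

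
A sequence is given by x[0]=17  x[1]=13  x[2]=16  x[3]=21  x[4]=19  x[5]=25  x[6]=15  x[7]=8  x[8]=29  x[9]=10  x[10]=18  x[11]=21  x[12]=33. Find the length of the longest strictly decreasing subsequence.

4

Let dp[i] be the longest strictly decreasing subsequence ending at i:
i:      0  1  2  3  4  5  6  7  8  9 10 11 12
x[i]:  17 13 16 21 19 25 15  8 29 10 18 21 33
dp:     1  2  2  1  2  1  3  4  1  4  3  2  1
Maximum is 4.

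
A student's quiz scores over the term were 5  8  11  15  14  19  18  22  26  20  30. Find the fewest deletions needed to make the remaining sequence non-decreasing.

Fewest deletions = n − (longest non-decreasing subsequence).
i:      1  2  3  4  5  6  7  8  9 10 11
a[i]:   5  8 11 15 14 19 18 22 26 20 30
dp:     1  2  3  4  4  5  5  6  7  6  8
max dp = 8, so deletions = 11 − 8 = 3.

3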